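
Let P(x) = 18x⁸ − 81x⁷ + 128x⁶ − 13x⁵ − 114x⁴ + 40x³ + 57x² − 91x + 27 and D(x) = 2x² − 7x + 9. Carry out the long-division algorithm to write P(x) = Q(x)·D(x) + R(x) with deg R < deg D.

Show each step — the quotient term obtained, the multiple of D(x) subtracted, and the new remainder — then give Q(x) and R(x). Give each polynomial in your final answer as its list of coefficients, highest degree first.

Step 1: lead(18x⁸ − 81x⁷ + 128x⁶ − 13x⁵ − 114x⁴ + 40x³ + 57x² − 91x + 27) ÷ lead(D) = 18x⁸ ÷ 2x² = 9x⁶. Subtract (9x⁶)·D = 18x⁸ − 63x⁷ + 81x⁶. Remainder: −18x⁷ + 47x⁶ − 13x⁵ − 114x⁴ + 40x³ + 57x² − 91x + 27.
Step 2: lead(−18x⁷ + 47x⁶ − 13x⁵ − 114x⁴ + 40x³ + 57x² − 91x + 27) ÷ lead(D) = −18x⁷ ÷ 2x² = −9x⁵. Subtract (−9x⁵)·D = −18x⁷ + 63x⁶ − 81x⁵. Remainder: −16x⁶ + 68x⁵ − 114x⁴ + 40x³ + 57x² − 91x + 27.
Step 3: lead(−16x⁶ + 68x⁵ − 114x⁴ + 40x³ + 57x² − 91x + 27) ÷ lead(D) = −16x⁶ ÷ 2x² = −8x⁴. Subtract (−8x⁴)·D = −16x⁶ + 56x⁵ − 72x⁴. Remainder: 12x⁵ − 42x⁴ + 40x³ + 57x² − 91x + 27.
Step 4: lead(12x⁵ − 42x⁴ + 40x³ + 57x² − 91x + 27) ÷ lead(D) = 12x⁵ ÷ 2x² = 6x³. Subtract (6x³)·D = 12x⁵ − 42x⁴ + 54x³. Remainder: −14x³ + 57x² − 91x + 27.
Step 5: lead(−14x³ + 57x² − 91x + 27) ÷ lead(D) = −14x³ ÷ 2x² = −7x. Subtract (−7x)·D = −14x³ + 49x² − 63x. Remainder: 8x² − 28x + 27.
Step 6: lead(8x² − 28x + 27) ÷ lead(D) = 8x² ÷ 2x² = 4. Subtract (4)·D = 8x² − 28x + 36. Remainder: −9.

Q = [9, -9, -8, 6, 0, -7, 4]; R = [-9]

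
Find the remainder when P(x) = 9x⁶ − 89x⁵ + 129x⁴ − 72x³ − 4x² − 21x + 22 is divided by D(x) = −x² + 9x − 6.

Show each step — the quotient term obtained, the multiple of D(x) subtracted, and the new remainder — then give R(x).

R(x) = 6x − 8

Step 1: lead(9x⁶ − 89x⁵ + 129x⁴ − 72x³ − 4x² − 21x + 22) ÷ lead(D) = 9x⁶ ÷ −x² = −9x⁴. Subtract (−9x⁴)·D = 9x⁶ − 81x⁵ + 54x⁴. Remainder: −8x⁵ + 75x⁴ − 72x³ − 4x² − 21x + 22.
Step 2: lead(−8x⁵ + 75x⁴ − 72x³ − 4x² − 21x + 22) ÷ lead(D) = −8x⁵ ÷ −x² = 8x³. Subtract (8x³)·D = −8x⁵ + 72x⁴ − 48x³. Remainder: 3x⁴ − 24x³ − 4x² − 21x + 22.
Step 3: lead(3x⁴ − 24x³ − 4x² − 21x + 22) ÷ lead(D) = 3x⁴ ÷ −x² = −3x². Subtract (−3x²)·D = 3x⁴ − 27x³ + 18x². Remainder: 3x³ − 22x² − 21x + 22.
Step 4: lead(3x³ − 22x² − 21x + 22) ÷ lead(D) = 3x³ ÷ −x² = −3x. Subtract (−3x)·D = 3x³ − 27x² + 18x. Remainder: 5x² − 39x + 22.
Step 5: lead(5x² − 39x + 22) ÷ lead(D) = 5x² ÷ −x² = −5. Subtract (−5)·D = 5x² − 45x + 30. Remainder: 6x − 8.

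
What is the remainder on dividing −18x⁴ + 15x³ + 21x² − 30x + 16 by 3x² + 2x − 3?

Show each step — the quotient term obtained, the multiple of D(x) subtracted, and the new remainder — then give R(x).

R(x) = 7x + 1

Step 1: lead(−18x⁴ + 15x³ + 21x² − 30x + 16) ÷ lead(D) = −18x⁴ ÷ 3x² = −6x². Subtract (−6x²)·D = −18x⁴ − 12x³ + 18x². Remainder: 27x³ + 3x² − 30x + 16.
Step 2: lead(27x³ + 3x² − 30x + 16) ÷ lead(D) = 27x³ ÷ 3x² = 9x. Subtract (9x)·D = 27x³ + 18x² − 27x. Remainder: −15x² − 3x + 16.
Step 3: lead(−15x² − 3x + 16) ÷ lead(D) = −15x² ÷ 3x² = −5. Subtract (−5)·D = −15x² − 10x + 15. Remainder: 7x + 1.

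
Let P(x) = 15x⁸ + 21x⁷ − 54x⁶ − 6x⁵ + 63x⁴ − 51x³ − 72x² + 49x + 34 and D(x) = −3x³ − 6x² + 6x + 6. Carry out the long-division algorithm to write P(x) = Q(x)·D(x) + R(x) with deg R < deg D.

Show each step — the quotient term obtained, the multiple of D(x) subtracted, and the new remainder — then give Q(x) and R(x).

Step 1: lead(15x⁸ + 21x⁷ − 54x⁶ − 6x⁵ + 63x⁴ − 51x³ − 72x² + 49x + 34) ÷ lead(D) = 15x⁸ ÷ −3x³ = −5x⁵. Subtract (−5x⁵)·D = 15x⁸ + 30x⁷ − 30x⁶ − 30x⁵. Remainder: −9x⁷ − 24x⁶ + 24x⁵ + 63x⁴ − 51x³ − 72x² + 49x + 34.
Step 2: lead(−9x⁷ − 24x⁶ + 24x⁵ + 63x⁴ − 51x³ − 72x² + 49x + 34) ÷ lead(D) = −9x⁷ ÷ −3x³ = 3x⁴. Subtract (3x⁴)·D = −9x⁷ − 18x⁶ + 18x⁵ + 18x⁴. Remainder: −6x⁶ + 6x⁵ + 45x⁴ − 51x³ − 72x² + 49x + 34.
Step 3: lead(−6x⁶ + 6x⁵ + 45x⁴ − 51x³ − 72x² + 49x + 34) ÷ lead(D) = −6x⁶ ÷ −3x³ = 2x³. Subtract (2x³)·D = −6x⁶ − 12x⁵ + 12x⁴ + 12x³. Remainder: 18x⁵ + 33x⁴ − 63x³ − 72x² + 49x + 34.
Step 4: lead(18x⁵ + 33x⁴ − 63x³ − 72x² + 49x + 34) ÷ lead(D) = 18x⁵ ÷ −3x³ = −6x². Subtract (−6x²)·D = 18x⁵ + 36x⁴ − 36x³ − 36x². Remainder: −3x⁴ − 27x³ − 36x² + 49x + 34.
Step 5: lead(−3x⁴ − 27x³ − 36x² + 49x + 34) ÷ lead(D) = −3x⁴ ÷ −3x³ = x. Subtract (x)·D = −3x⁴ − 6x³ + 6x² + 6x. Remainder: −21x³ − 42x² + 43x + 34.
Step 6: lead(−21x³ − 42x² + 43x + 34) ÷ lead(D) = −21x³ ÷ −3x³ = 7. Subtract (7)·D = −21x³ − 42x² + 42x + 42. Remainder: x − 8.

Q(x) = −5x⁵ + 3x⁴ + 2x³ − 6x² + x + 7; R(x) = x − 8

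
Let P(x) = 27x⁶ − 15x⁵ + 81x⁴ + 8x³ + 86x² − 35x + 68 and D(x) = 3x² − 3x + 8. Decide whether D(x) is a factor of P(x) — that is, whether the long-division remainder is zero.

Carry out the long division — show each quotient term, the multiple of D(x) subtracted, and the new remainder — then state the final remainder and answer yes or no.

R(x) = −4, so D(x) is not a factor of P(x). no

Step 1: lead(27x⁶ − 15x⁵ + 81x⁴ + 8x³ + 86x² − 35x + 68) ÷ lead(D) = 27x⁶ ÷ 3x² = 9x⁴. Subtract (9x⁴)·D = 27x⁶ − 27x⁵ + 72x⁴. Remainder: 12x⁵ + 9x⁴ + 8x³ + 86x² − 35x + 68.
Step 2: lead(12x⁵ + 9x⁴ + 8x³ + 86x² − 35x + 68) ÷ lead(D) = 12x⁵ ÷ 3x² = 4x³. Subtract (4x³)·D = 12x⁵ − 12x⁴ + 32x³. Remainder: 21x⁴ − 24x³ + 86x² − 35x + 68.
Step 3: lead(21x⁴ − 24x³ + 86x² − 35x + 68) ÷ lead(D) = 21x⁴ ÷ 3x² = 7x². Subtract (7x²)·D = 21x⁴ − 21x³ + 56x². Remainder: −3x³ + 30x² − 35x + 68.
Step 4: lead(−3x³ + 30x² − 35x + 68) ÷ lead(D) = −3x³ ÷ 3x² = −x. Subtract (−x)·D = −3x³ + 3x² − 8x. Remainder: 27x² − 27x + 68.
Step 5: lead(27x² − 27x + 68) ÷ lead(D) = 27x² ÷ 3x² = 9. Subtract (9)·D = 27x² − 27x + 72. Remainder: −4.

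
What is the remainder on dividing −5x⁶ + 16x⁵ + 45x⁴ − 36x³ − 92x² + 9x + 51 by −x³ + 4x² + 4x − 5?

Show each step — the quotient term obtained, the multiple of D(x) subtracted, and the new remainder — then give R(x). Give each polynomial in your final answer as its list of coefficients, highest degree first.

R = [6]

Step 1: lead(−5x⁶ + 16x⁵ + 45x⁴ − 36x³ − 92x² + 9x + 51) ÷ lead(D) = −5x⁶ ÷ −x³ = 5x³. Subtract (5x³)·D = −5x⁶ + 20x⁵ + 20x⁴ − 25x³. Remainder: −4x⁵ + 25x⁴ − 11x³ − 92x² + 9x + 51.
Step 2: lead(−4x⁵ + 25x⁴ − 11x³ − 92x² + 9x + 51) ÷ lead(D) = −4x⁵ ÷ −x³ = 4x². Subtract (4x²)·D = −4x⁵ + 16x⁴ + 16x³ − 20x². Remainder: 9x⁴ − 27x³ − 72x² + 9x + 51.
Step 3: lead(9x⁴ − 27x³ − 72x² + 9x + 51) ÷ lead(D) = 9x⁴ ÷ −x³ = −9x. Subtract (−9x)·D = 9x⁴ − 36x³ − 36x² + 45x. Remainder: 9x³ − 36x² − 36x + 51.
Step 4: lead(9x³ − 36x² − 36x + 51) ÷ lead(D) = 9x³ ÷ −x³ = −9. Subtract (−9)·D = 9x³ − 36x² − 36x + 45. Remainder: 6.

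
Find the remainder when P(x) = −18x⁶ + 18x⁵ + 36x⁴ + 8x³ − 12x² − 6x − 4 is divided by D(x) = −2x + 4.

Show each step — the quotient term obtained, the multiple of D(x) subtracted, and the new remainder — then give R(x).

R(x) = 0

Step 1: lead(−18x⁶ + 18x⁵ + 36x⁴ + 8x³ − 12x² − 6x − 4) ÷ lead(D) = −18x⁶ ÷ −2x = 9x⁵. Subtract (9x⁵)·D = −18x⁶ + 36x⁵. Remainder: −18x⁵ + 36x⁴ + 8x³ − 12x² − 6x − 4.
Step 2: lead(−18x⁵ + 36x⁴ + 8x³ − 12x² − 6x − 4) ÷ lead(D) = −18x⁵ ÷ −2x = 9x⁴. Subtract (9x⁴)·D = −18x⁵ + 36x⁴. Remainder: 8x³ − 12x² − 6x − 4.
Step 3: lead(8x³ − 12x² − 6x − 4) ÷ lead(D) = 8x³ ÷ −2x = −4x². Subtract (−4x²)·D = 8x³ − 16x². Remainder: 4x² − 6x − 4.
Step 4: lead(4x² − 6x − 4) ÷ lead(D) = 4x² ÷ −2x = −2x. Subtract (−2x)·D = 4x² − 8x. Remainder: 2x − 4.
Step 5: lead(2x − 4) ÷ lead(D) = 2x ÷ −2x = −1. Subtract (−1)·D = 2x − 4. Remainder: 0.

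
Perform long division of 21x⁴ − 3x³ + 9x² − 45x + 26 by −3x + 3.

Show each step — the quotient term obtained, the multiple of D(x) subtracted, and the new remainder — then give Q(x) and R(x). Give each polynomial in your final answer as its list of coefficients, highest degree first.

Q = [-7, -6, -9, 6]; R = [8]

Step 1: lead(21x⁴ − 3x³ + 9x² − 45x + 26) ÷ lead(D) = 21x⁴ ÷ −3x = −7x³. Subtract (−7x³)·D = 21x⁴ − 21x³. Remainder: 18x³ + 9x² − 45x + 26.
Step 2: lead(18x³ + 9x² − 45x + 26) ÷ lead(D) = 18x³ ÷ −3x = −6x². Subtract (−6x²)·D = 18x³ − 18x². Remainder: 27x² − 45x + 26.
Step 3: lead(27x² − 45x + 26) ÷ lead(D) = 27x² ÷ −3x = −9x. Subtract (−9x)·D = 27x² − 27x. Remainder: −18x + 26.
Step 4: lead(−18x + 26) ÷ lead(D) = −18x ÷ −3x = 6. Subtract (6)·D = −18x + 18. Remainder: 8.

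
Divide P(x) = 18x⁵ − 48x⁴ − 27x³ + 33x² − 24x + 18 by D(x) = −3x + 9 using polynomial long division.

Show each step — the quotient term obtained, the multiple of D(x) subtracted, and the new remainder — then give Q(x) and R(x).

Step 1: lead(18x⁵ − 48x⁴ − 27x³ + 33x² − 24x + 18) ÷ lead(D) = 18x⁵ ÷ −3x = −6x⁴. Subtract (−6x⁴)·D = 18x⁵ − 54x⁴. Remainder: 6x⁴ − 27x³ + 33x² − 24x + 18.
Step 2: lead(6x⁴ − 27x³ + 33x² − 24x + 18) ÷ lead(D) = 6x⁴ ÷ −3x = −2x³. Subtract (−2x³)·D = 6x⁴ − 18x³. Remainder: −9x³ + 33x² − 24x + 18.
Step 3: lead(−9x³ + 33x² − 24x + 18) ÷ lead(D) = −9x³ ÷ −3x = 3x². Subtract (3x²)·D = −9x³ + 27x². Remainder: 6x² − 24x + 18.
Step 4: lead(6x² − 24x + 18) ÷ lead(D) = 6x² ÷ −3x = −2x. Subtract (−2x)·D = 6x² − 18x. Remainder: −6x + 18.
Step 5: lead(−6x + 18) ÷ lead(D) = −6x ÷ −3x = 2. Subtract (2)·D = −6x + 18. Remainder: 0.

Q(x) = −6x⁴ − 2x³ + 3x² − 2x + 2; R(x) = 0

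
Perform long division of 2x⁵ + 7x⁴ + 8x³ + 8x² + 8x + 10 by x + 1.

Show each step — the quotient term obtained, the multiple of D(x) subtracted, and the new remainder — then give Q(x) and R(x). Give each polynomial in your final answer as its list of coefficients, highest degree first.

Step 1: lead(2x⁵ + 7x⁴ + 8x³ + 8x² + 8x + 10) ÷ lead(D) = 2x⁵ ÷ x = 2x⁴. Subtract (2x⁴)·D = 2x⁵ + 2x⁴. Remainder: 5x⁴ + 8x³ + 8x² + 8x + 10.
Step 2: lead(5x⁴ + 8x³ + 8x² + 8x + 10) ÷ lead(D) = 5x⁴ ÷ x = 5x³. Subtract (5x³)·D = 5x⁴ + 5x³. Remainder: 3x³ + 8x² + 8x + 10.
Step 3: lead(3x³ + 8x² + 8x + 10) ÷ lead(D) = 3x³ ÷ x = 3x². Subtract (3x²)·D = 3x³ + 3x². Remainder: 5x² + 8x + 10.
Step 4: lead(5x² + 8x + 10) ÷ lead(D) = 5x² ÷ x = 5x. Subtract (5x)·D = 5x² + 5x. Remainder: 3x + 10.
Step 5: lead(3x + 10) ÷ lead(D) = 3x ÷ x = 3. Subtract (3)·D = 3x + 3. Remainder: 7.

Q = [2, 5, 3, 5, 3]; R = [7]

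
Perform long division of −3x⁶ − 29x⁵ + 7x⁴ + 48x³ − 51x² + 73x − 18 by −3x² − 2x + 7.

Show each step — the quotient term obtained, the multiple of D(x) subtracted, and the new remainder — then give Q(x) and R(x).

Step 1: lead(−3x⁶ − 29x⁵ + 7x⁴ + 48x³ − 51x² + 73x − 18) ÷ lead(D) = −3x⁶ ÷ −3x² = x⁴. Subtract (x⁴)·D = −3x⁶ − 2x⁵ + 7x⁴. Remainder: −27x⁵ + 48x³ − 51x² + 73x − 18.
Step 2: lead(−27x⁵ + 48x³ − 51x² + 73x − 18) ÷ lead(D) = −27x⁵ ÷ −3x² = 9x³. Subtract (9x³)·D = −27x⁵ − 18x⁴ + 63x³. Remainder: 18x⁴ − 15x³ − 51x² + 73x − 18.
Step 3: lead(18x⁴ − 15x³ − 51x² + 73x − 18) ÷ lead(D) = 18x⁴ ÷ −3x² = −6x². Subtract (−6x²)·D = 18x⁴ + 12x³ − 42x². Remainder: −27x³ − 9x² + 73x − 18.
Step 4: lead(−27x³ − 9x² + 73x − 18) ÷ lead(D) = −27x³ ÷ −3x² = 9x. Subtract (9x)·D = −27x³ − 18x² + 63x. Remainder: 9x² + 10x − 18.
Step 5: lead(9x² + 10x − 18) ÷ lead(D) = 9x² ÷ −3x² = −3. Subtract (−3)·D = 9x² + 6x − 21. Remainder: 4x + 3.

Q(x) = x⁴ + 9x³ − 6x² + 9x − 3; R(x) = 4x + 3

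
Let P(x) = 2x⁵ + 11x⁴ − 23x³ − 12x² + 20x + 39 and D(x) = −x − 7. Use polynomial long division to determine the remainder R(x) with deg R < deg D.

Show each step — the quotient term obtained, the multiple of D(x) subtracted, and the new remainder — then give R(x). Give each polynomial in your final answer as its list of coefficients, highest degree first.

R = [-3]

Step 1: lead(2x⁵ + 11x⁴ − 23x³ − 12x² + 20x + 39) ÷ lead(D) = 2x⁵ ÷ −x = −2x⁴. Subtract (−2x⁴)·D = 2x⁵ + 14x⁴. Remainder: −3x⁴ − 23x³ − 12x² + 20x + 39.
Step 2: lead(−3x⁴ − 23x³ − 12x² + 20x + 39) ÷ lead(D) = −3x⁴ ÷ −x = 3x³. Subtract (3x³)·D = −3x⁴ − 21x³. Remainder: −2x³ − 12x² + 20x + 39.
Step 3: lead(−2x³ − 12x² + 20x + 39) ÷ lead(D) = −2x³ ÷ −x = 2x². Subtract (2x²)·D = −2x³ − 14x². Remainder: 2x² + 20x + 39.
Step 4: lead(2x² + 20x + 39) ÷ lead(D) = 2x² ÷ −x = −2x. Subtract (−2x)·D = 2x² + 14x. Remainder: 6x + 39.
Step 5: lead(6x + 39) ÷ lead(D) = 6x ÷ −x = −6. Subtract (−6)·D = 6x + 42. Remainder: −3.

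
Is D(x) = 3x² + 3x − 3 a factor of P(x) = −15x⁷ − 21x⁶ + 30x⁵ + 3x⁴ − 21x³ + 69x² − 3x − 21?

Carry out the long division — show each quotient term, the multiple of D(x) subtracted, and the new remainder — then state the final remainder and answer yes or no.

R(x) = 0, so D(x) is a factor of P(x). yes

Step 1: lead(−15x⁷ − 21x⁶ + 30x⁵ + 3x⁴ − 21x³ + 69x² − 3x − 21) ÷ lead(D) = −15x⁷ ÷ 3x² = −5x⁵. Subtract (−5x⁵)·D = −15x⁷ − 15x⁶ + 15x⁵. Remainder: −6x⁶ + 15x⁵ + 3x⁴ − 21x³ + 69x² − 3x − 21.
Step 2: lead(−6x⁶ + 15x⁵ + 3x⁴ − 21x³ + 69x² − 3x − 21) ÷ lead(D) = −6x⁶ ÷ 3x² = −2x⁴. Subtract (−2x⁴)·D = −6x⁶ − 6x⁵ + 6x⁴. Remainder: 21x⁵ − 3x⁴ − 21x³ + 69x² − 3x − 21.
Step 3: lead(21x⁵ − 3x⁴ − 21x³ + 69x² − 3x − 21) ÷ lead(D) = 21x⁵ ÷ 3x² = 7x³. Subtract (7x³)·D = 21x⁵ + 21x⁴ − 21x³. Remainder: −24x⁴ + 69x² − 3x − 21.
Step 4: lead(−24x⁴ + 69x² − 3x − 21) ÷ lead(D) = −24x⁴ ÷ 3x² = −8x². Subtract (−8x²)·D = −24x⁴ − 24x³ + 24x². Remainder: 24x³ + 45x² − 3x − 21.
Step 5: lead(24x³ + 45x² − 3x − 21) ÷ lead(D) = 24x³ ÷ 3x² = 8x. Subtract (8x)·D = 24x³ + 24x² − 24x. Remainder: 21x² + 21x − 21.
Step 6: lead(21x² + 21x − 21) ÷ lead(D) = 21x² ÷ 3x² = 7. Subtract (7)·D = 21x² + 21x − 21. Remainder: 0.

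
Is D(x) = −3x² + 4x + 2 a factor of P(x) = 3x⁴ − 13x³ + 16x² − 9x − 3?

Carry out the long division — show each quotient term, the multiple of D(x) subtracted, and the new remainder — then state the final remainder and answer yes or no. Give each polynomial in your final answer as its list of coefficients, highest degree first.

R = [-7, 1], so D(x) is not a factor of P(x). no

Step 1: lead(3x⁴ − 13x³ + 16x² − 9x − 3) ÷ lead(D) = 3x⁴ ÷ −3x² = −x². Subtract (−x²)·D = 3x⁴ − 4x³ − 2x². Remainder: −9x³ + 18x² − 9x − 3.
Step 2: lead(−9x³ + 18x² − 9x − 3) ÷ lead(D) = −9x³ ÷ −3x² = 3x. Subtract (3x)·D = −9x³ + 12x² + 6x. Remainder: 6x² − 15x − 3.
Step 3: lead(6x² − 15x − 3) ÷ lead(D) = 6x² ÷ −3x² = −2. Subtract (−2)·D = 6x² − 8x − 4. Remainder: −7x + 1.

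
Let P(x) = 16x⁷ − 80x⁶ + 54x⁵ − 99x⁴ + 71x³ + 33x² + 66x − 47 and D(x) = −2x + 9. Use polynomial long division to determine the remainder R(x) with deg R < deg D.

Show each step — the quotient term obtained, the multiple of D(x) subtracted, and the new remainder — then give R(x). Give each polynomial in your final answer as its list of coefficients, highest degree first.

R = [7]

Step 1: lead(16x⁷ − 80x⁶ + 54x⁵ − 99x⁴ + 71x³ + 33x² + 66x − 47) ÷ lead(D) = 16x⁷ ÷ −2x = −8x⁶. Subtract (−8x⁶)·D = 16x⁷ − 72x⁶. Remainder: −8x⁶ + 54x⁵ − 99x⁴ + 71x³ + 33x² + 66x − 47.
Step 2: lead(−8x⁶ + 54x⁵ − 99x⁴ + 71x³ + 33x² + 66x − 47) ÷ lead(D) = −8x⁶ ÷ −2x = 4x⁵. Subtract (4x⁵)·D = −8x⁶ + 36x⁵. Remainder: 18x⁵ − 99x⁴ + 71x³ + 33x² + 66x − 47.
Step 3: lead(18x⁵ − 99x⁴ + 71x³ + 33x² + 66x − 47) ÷ lead(D) = 18x⁵ ÷ −2x = −9x⁴. Subtract (−9x⁴)·D = 18x⁵ − 81x⁴. Remainder: −18x⁴ + 71x³ + 33x² + 66x − 47.
Step 4: lead(−18x⁴ + 71x³ + 33x² + 66x − 47) ÷ lead(D) = −18x⁴ ÷ −2x = 9x³. Subtract (9x³)·D = −18x⁴ + 81x³. Remainder: −10x³ + 33x² + 66x − 47.
Step 5: lead(−10x³ + 33x² + 66x − 47) ÷ lead(D) = −10x³ ÷ −2x = 5x². Subtract (5x²)·D = −10x³ + 45x². Remainder: −12x² + 66x − 47.
Step 6: lead(−12x² + 66x − 47) ÷ lead(D) = −12x² ÷ −2x = 6x. Subtract (6x)·D = −12x² + 54x. Remainder: 12x − 47.
Step 7: lead(12x − 47) ÷ lead(D) = 12x ÷ −2x = −6. Subtract (−6)·D = 12x − 54. Remainder: 7.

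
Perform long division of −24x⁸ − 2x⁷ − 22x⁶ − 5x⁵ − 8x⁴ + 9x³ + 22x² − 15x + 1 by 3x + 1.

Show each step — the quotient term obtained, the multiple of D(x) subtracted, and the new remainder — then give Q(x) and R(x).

Step 1: lead(−24x⁸ − 2x⁷ − 22x⁶ − 5x⁵ − 8x⁴ + 9x³ + 22x² − 15x + 1) ÷ lead(D) = −24x⁸ ÷ 3x = −8x⁷. Subtract (−8x⁷)·D = −24x⁸ − 8x⁷. Remainder: 6x⁷ − 22x⁶ − 5x⁵ − 8x⁴ + 9x³ + 22x² − 15x + 1.
Step 2: lead(6x⁷ − 22x⁶ − 5x⁵ − 8x⁴ + 9x³ + 22x² − 15x + 1) ÷ lead(D) = 6x⁷ ÷ 3x = 2x⁶. Subtract (2x⁶)·D = 6x⁷ + 2x⁶. Remainder: −24x⁶ − 5x⁵ − 8x⁴ + 9x³ + 22x² − 15x + 1.
Step 3: lead(−24x⁶ − 5x⁵ − 8x⁴ + 9x³ + 22x² − 15x + 1) ÷ lead(D) = −24x⁶ ÷ 3x = −8x⁵. Subtract (−8x⁵)·D = −24x⁶ − 8x⁵. Remainder: 3x⁵ − 8x⁴ + 9x³ + 22x² − 15x + 1.
Step 4: lead(3x⁵ − 8x⁴ + 9x³ + 22x² − 15x + 1) ÷ lead(D) = 3x⁵ ÷ 3x = x⁴. Subtract (x⁴)·D = 3x⁵ + x⁴. Remainder: −9x⁴ + 9x³ + 22x² − 15x + 1.
Step 5: lead(−9x⁴ + 9x³ + 22x² − 15x + 1) ÷ lead(D) = −9x⁴ ÷ 3x = −3x³. Subtract (−3x³)·D = −9x⁴ − 3x³. Remainder: 12x³ + 22x² − 15x + 1.
Step 6: lead(12x³ + 22x² − 15x + 1) ÷ lead(D) = 12x³ ÷ 3x = 4x². Subtract (4x²)·D = 12x³ + 4x². Remainder: 18x² − 15x + 1.
Step 7: lead(18x² − 15x + 1) ÷ lead(D) = 18x² ÷ 3x = 6x. Subtract (6x)·D = 18x² + 6x. Remainder: −21x + 1.
Step 8: lead(−21x + 1) ÷ lead(D) = −21x ÷ 3x = −7. Subtract (−7)·D = −21x − 7. Remainder: 8.

Q(x) = −8x⁷ + 2x⁶ − 8x⁵ + x⁴ − 3x³ + 4x² + 6x − 7; R(x) = 8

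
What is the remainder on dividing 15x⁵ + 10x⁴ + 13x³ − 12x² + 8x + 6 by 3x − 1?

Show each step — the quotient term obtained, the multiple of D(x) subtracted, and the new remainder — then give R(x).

Step 1: lead(15x⁵ + 10x⁴ + 13x³ − 12x² + 8x + 6) ÷ lead(D) = 15x⁵ ÷ 3x = 5x⁴. Subtract (5x⁴)·D = 15x⁵ − 5x⁴. Remainder: 15x⁴ + 13x³ − 12x² + 8x + 6.
Step 2: lead(15x⁴ + 13x³ − 12x² + 8x + 6) ÷ lead(D) = 15x⁴ ÷ 3x = 5x³. Subtract (5x³)·D = 15x⁴ − 5x³. Remainder: 18x³ − 12x² + 8x + 6.
Step 3: lead(18x³ − 12x² + 8x + 6) ÷ lead(D) = 18x³ ÷ 3x = 6x². Subtract (6x²)·D = 18x³ − 6x². Remainder: −6x² + 8x + 6.
Step 4: lead(−6x² + 8x + 6) ÷ lead(D) = −6x² ÷ 3x = −2x. Subtract (−2x)·D = −6x² + 2x. Remainder: 6x + 6.
Step 5: lead(6x + 6) ÷ lead(D) = 6x ÷ 3x = 2. Subtract (2)·D = 6x − 2. Remainder: 8.

R(x) = 8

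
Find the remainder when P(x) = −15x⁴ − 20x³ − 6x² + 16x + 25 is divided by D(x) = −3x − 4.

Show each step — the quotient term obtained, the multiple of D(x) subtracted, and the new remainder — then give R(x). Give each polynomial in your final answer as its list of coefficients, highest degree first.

R = [-7]

Step 1: lead(−15x⁴ − 20x³ − 6x² + 16x + 25) ÷ lead(D) = −15x⁴ ÷ −3x = 5x³. Subtract (5x³)·D = −15x⁴ − 20x³. Remainder: −6x² + 16x + 25.
Step 2: lead(−6x² + 16x + 25) ÷ lead(D) = −6x² ÷ −3x = 2x. Subtract (2x)·D = −6x² − 8x. Remainder: 24x + 25.
Step 3: lead(24x + 25) ÷ lead(D) = 24x ÷ −3x = −8. Subtract (−8)·D = 24x + 32. Remainder: −7.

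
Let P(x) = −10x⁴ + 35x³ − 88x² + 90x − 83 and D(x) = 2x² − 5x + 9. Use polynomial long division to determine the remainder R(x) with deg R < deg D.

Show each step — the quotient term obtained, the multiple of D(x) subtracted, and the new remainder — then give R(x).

R(x) = −2

Step 1: lead(−10x⁴ + 35x³ − 88x² + 90x − 83) ÷ lead(D) = −10x⁴ ÷ 2x² = −5x². Subtract (−5x²)·D = −10x⁴ + 25x³ − 45x². Remainder: 10x³ − 43x² + 90x − 83.
Step 2: lead(10x³ − 43x² + 90x − 83) ÷ lead(D) = 10x³ ÷ 2x² = 5x. Subtract (5x)·D = 10x³ − 25x² + 45x. Remainder: −18x² + 45x − 83.
Step 3: lead(−18x² + 45x − 83) ÷ lead(D) = −18x² ÷ 2x² = −9. Subtract (−9)·D = −18x² + 45x − 81. Remainder: −2.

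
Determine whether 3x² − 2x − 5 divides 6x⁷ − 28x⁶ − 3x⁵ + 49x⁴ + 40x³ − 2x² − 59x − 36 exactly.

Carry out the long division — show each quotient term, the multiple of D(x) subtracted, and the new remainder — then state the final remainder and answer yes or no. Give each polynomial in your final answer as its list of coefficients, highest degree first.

R = [-1], so D(x) is not a factor of P(x). no

Step 1: lead(6x⁷ − 28x⁶ − 3x⁵ + 49x⁴ + 40x³ − 2x² − 59x − 36) ÷ lead(D) = 6x⁷ ÷ 3x² = 2x⁵. Subtract (2x⁵)·D = 6x⁷ − 4x⁶ − 10x⁵. Remainder: −24x⁶ + 7x⁵ + 49x⁴ + 40x³ − 2x² − 59x − 36.
Step 2: lead(−24x⁶ + 7x⁵ + 49x⁴ + 40x³ − 2x² − 59x − 36) ÷ lead(D) = −24x⁶ ÷ 3x² = −8x⁴. Subtract (−8x⁴)·D = −24x⁶ + 16x⁵ + 40x⁴. Remainder: −9x⁵ + 9x⁴ + 40x³ − 2x² − 59x − 36.
Step 3: lead(−9x⁵ + 9x⁴ + 40x³ − 2x² − 59x − 36) ÷ lead(D) = −9x⁵ ÷ 3x² = −3x³. Subtract (−3x³)·D = −9x⁵ + 6x⁴ + 15x³. Remainder: 3x⁴ + 25x³ − 2x² − 59x − 36.
Step 4: lead(3x⁴ + 25x³ − 2x² − 59x − 36) ÷ lead(D) = 3x⁴ ÷ 3x² = x². Subtract (x²)·D = 3x⁴ − 2x³ − 5x². Remainder: 27x³ + 3x² − 59x − 36.
Step 5: lead(27x³ + 3x² − 59x − 36) ÷ lead(D) = 27x³ ÷ 3x² = 9x. Subtract (9x)·D = 27x³ − 18x² − 45x. Remainder: 21x² − 14x − 36.
Step 6: lead(21x² − 14x − 36) ÷ lead(D) = 21x² ÷ 3x² = 7. Subtract (7)·D = 21x² − 14x − 35. Remainder: −1.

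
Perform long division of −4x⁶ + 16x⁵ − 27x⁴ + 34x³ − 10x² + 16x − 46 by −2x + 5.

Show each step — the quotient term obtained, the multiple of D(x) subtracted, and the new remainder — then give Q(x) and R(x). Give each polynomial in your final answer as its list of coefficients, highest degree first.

Q = [2, -3, 6, -2, 0, -8]; R = [-6]

Step 1: lead(−4x⁶ + 16x⁵ − 27x⁴ + 34x³ − 10x² + 16x − 46) ÷ lead(D) = −4x⁶ ÷ −2x = 2x⁵. Subtract (2x⁵)·D = −4x⁶ + 10x⁵. Remainder: 6x⁵ − 27x⁴ + 34x³ − 10x² + 16x − 46.
Step 2: lead(6x⁵ − 27x⁴ + 34x³ − 10x² + 16x − 46) ÷ lead(D) = 6x⁵ ÷ −2x = −3x⁴. Subtract (−3x⁴)·D = 6x⁵ − 15x⁴. Remainder: −12x⁴ + 34x³ − 10x² + 16x − 46.
Step 3: lead(−12x⁴ + 34x³ − 10x² + 16x − 46) ÷ lead(D) = −12x⁴ ÷ −2x = 6x³. Subtract (6x³)·D = −12x⁴ + 30x³. Remainder: 4x³ − 10x² + 16x − 46.
Step 4: lead(4x³ − 10x² + 16x − 46) ÷ lead(D) = 4x³ ÷ −2x = −2x². Subtract (−2x²)·D = 4x³ − 10x². Remainder: 16x − 46.
Step 5: lead(16x − 46) ÷ lead(D) = 16x ÷ −2x = −8. Subtract (−8)·D = 16x − 40. Remainder: −6.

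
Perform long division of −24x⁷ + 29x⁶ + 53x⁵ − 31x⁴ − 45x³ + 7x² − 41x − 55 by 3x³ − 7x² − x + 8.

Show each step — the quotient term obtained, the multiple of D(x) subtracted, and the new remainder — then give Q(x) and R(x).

Step 1: lead(−24x⁷ + 29x⁶ + 53x⁵ − 31x⁴ − 45x³ + 7x² − 41x − 55) ÷ lead(D) = −24x⁷ ÷ 3x³ = −8x⁴. Subtract (−8x⁴)·D = −24x⁷ + 56x⁶ + 8x⁵ − 64x⁴. Remainder: −27x⁶ + 45x⁵ + 33x⁴ − 45x³ + 7x² − 41x − 55.
Step 2: lead(−27x⁶ + 45x⁵ + 33x⁴ − 45x³ + 7x² − 41x − 55) ÷ lead(D) = −27x⁶ ÷ 3x³ = −9x³. Subtract (−9x³)·D = −27x⁶ + 63x⁵ + 9x⁴ − 72x³. Remainder: −18x⁵ + 24x⁴ + 27x³ + 7x² − 41x − 55.
Step 3: lead(−18x⁵ + 24x⁴ + 27x³ + 7x² − 41x − 55) ÷ lead(D) = −18x⁵ ÷ 3x³ = −6x². Subtract (−6x²)·D = −18x⁵ + 42x⁴ + 6x³ − 48x². Remainder: −18x⁴ + 21x³ + 55x² − 41x − 55.
Step 4: lead(−18x⁴ + 21x³ + 55x² − 41x − 55) ÷ lead(D) = −18x⁴ ÷ 3x³ = −6x. Subtract (−6x)·D = −18x⁴ + 42x³ + 6x² − 48x. Remainder: −21x³ + 49x² + 7x − 55.
Step 5: lead(−21x³ + 49x² + 7x − 55) ÷ lead(D) = −21x³ ÷ 3x³ = −7. Subtract (−7)·D = −21x³ + 49x² + 7x − 56. Remainder: 1.

Q(x) = −8x⁴ − 9x³ − 6x² − 6x − 7; R(x) = 1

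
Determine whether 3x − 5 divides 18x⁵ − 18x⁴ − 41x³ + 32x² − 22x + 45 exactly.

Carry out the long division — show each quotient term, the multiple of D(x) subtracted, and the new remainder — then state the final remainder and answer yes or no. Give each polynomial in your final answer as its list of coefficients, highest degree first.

R = [0], so D(x) is a factor of P(x). yes

Step 1: lead(18x⁵ − 18x⁴ − 41x³ + 32x² − 22x + 45) ÷ lead(D) = 18x⁵ ÷ 3x = 6x⁴. Subtract (6x⁴)·D = 18x⁵ − 30x⁴. Remainder: 12x⁴ − 41x³ + 32x² − 22x + 45.
Step 2: lead(12x⁴ − 41x³ + 32x² − 22x + 45) ÷ lead(D) = 12x⁴ ÷ 3x = 4x³. Subtract (4x³)·D = 12x⁴ − 20x³. Remainder: −21x³ + 32x² − 22x + 45.
Step 3: lead(−21x³ + 32x² − 22x + 45) ÷ lead(D) = −21x³ ÷ 3x = −7x². Subtract (−7x²)·D = −21x³ + 35x². Remainder: −3x² − 22x + 45.
Step 4: lead(−3x² − 22x + 45) ÷ lead(D) = −3x² ÷ 3x = −x. Subtract (−x)·D = −3x² + 5x. Remainder: −27x + 45.
Step 5: lead(−27x + 45) ÷ lead(D) = −27x ÷ 3x = −9. Subtract (−9)·D = −27x + 45. Remainder: 0.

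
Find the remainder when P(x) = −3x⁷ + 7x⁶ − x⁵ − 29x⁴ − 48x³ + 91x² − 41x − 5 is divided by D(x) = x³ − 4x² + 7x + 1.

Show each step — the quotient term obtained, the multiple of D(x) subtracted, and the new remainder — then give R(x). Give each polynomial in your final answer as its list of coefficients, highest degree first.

R = [-1, 2]

Step 1: lead(−3x⁷ + 7x⁶ − x⁵ − 29x⁴ − 48x³ + 91x² − 41x − 5) ÷ lead(D) = −3x⁷ ÷ x³ = −3x⁴. Subtract (−3x⁴)·D = −3x⁷ + 12x⁶ − 21x⁵ − 3x⁴. Remainder: −5x⁶ + 20x⁵ − 26x⁴ − 48x³ + 91x² − 41x − 5.
Step 2: lead(−5x⁶ + 20x⁵ − 26x⁴ − 48x³ + 91x² − 41x − 5) ÷ lead(D) = −5x⁶ ÷ x³ = −5x³. Subtract (−5x³)·D = −5x⁶ + 20x⁵ − 35x⁴ − 5x³. Remainder: 9x⁴ − 43x³ + 91x² − 41x − 5.
Step 3: lead(9x⁴ − 43x³ + 91x² − 41x − 5) ÷ lead(D) = 9x⁴ ÷ x³ = 9x. Subtract (9x)·D = 9x⁴ − 36x³ + 63x² + 9x. Remainder: −7x³ + 28x² − 50x − 5.
Step 4: lead(−7x³ + 28x² − 50x − 5) ÷ lead(D) = −7x³ ÷ x³ = −7. Subtract (−7)·D = −7x³ + 28x² − 49x − 7. Remainder: −x + 2.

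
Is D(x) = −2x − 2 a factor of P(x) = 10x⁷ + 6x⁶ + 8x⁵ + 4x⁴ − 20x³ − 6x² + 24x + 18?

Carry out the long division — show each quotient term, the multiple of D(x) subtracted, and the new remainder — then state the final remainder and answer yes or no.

Step 1: lead(10x⁷ + 6x⁶ + 8x⁵ + 4x⁴ − 20x³ − 6x² + 24x + 18) ÷ lead(D) = 10x⁷ ÷ −2x = −5x⁶. Subtract (−5x⁶)·D = 10x⁷ + 10x⁶. Remainder: −4x⁶ + 8x⁵ + 4x⁴ − 20x³ − 6x² + 24x + 18.
Step 2: lead(−4x⁶ + 8x⁵ + 4x⁴ − 20x³ − 6x² + 24x + 18) ÷ lead(D) = −4x⁶ ÷ −2x = 2x⁵. Subtract (2x⁵)·D = −4x⁶ − 4x⁵. Remainder: 12x⁵ + 4x⁴ − 20x³ − 6x² + 24x + 18.
Step 3: lead(12x⁵ + 4x⁴ − 20x³ − 6x² + 24x + 18) ÷ lead(D) = 12x⁵ ÷ −2x = −6x⁴. Subtract (−6x⁴)·D = 12x⁵ + 12x⁴. Remainder: −8x⁴ − 20x³ − 6x² + 24x + 18.
Step 4: lead(−8x⁴ − 20x³ − 6x² + 24x + 18) ÷ lead(D) = −8x⁴ ÷ −2x = 4x³. Subtract (4x³)·D = −8x⁴ − 8x³. Remainder: −12x³ − 6x² + 24x + 18.
Step 5: lead(−12x³ − 6x² + 24x + 18) ÷ lead(D) = −12x³ ÷ −2x = 6x². Subtract (6x²)·D = −12x³ − 12x². Remainder: 6x² + 24x + 18.
Step 6: lead(6x² + 24x + 18) ÷ lead(D) = 6x² ÷ −2x = −3x. Subtract (−3x)·D = 6x² + 6x. Remainder: 18x + 18.
Step 7: lead(18x + 18) ÷ lead(D) = 18x ÷ −2x = −9. Subtract (−9)·D = 18x + 18. Remainder: 0.

R(x) = 0, so D(x) is a factor of P(x). yes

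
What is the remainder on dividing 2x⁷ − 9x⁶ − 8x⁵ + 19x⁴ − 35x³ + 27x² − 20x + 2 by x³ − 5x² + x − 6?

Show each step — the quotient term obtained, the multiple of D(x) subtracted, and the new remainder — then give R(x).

Step 1: lead(2x⁷ − 9x⁶ − 8x⁵ + 19x⁴ − 35x³ + 27x² − 20x + 2) ÷ lead(D) = 2x⁷ ÷ x³ = 2x⁴. Subtract (2x⁴)·D = 2x⁷ − 10x⁶ + 2x⁵ − 12x⁴. Remainder: x⁶ − 10x⁵ + 31x⁴ − 35x³ + 27x² − 20x + 2.
Step 2: lead(x⁶ − 10x⁵ + 31x⁴ − 35x³ + 27x² − 20x + 2) ÷ lead(D) = x⁶ ÷ x³ = x³. Subtract (x³)·D = x⁶ − 5x⁵ + x⁴ − 6x³. Remainder: −5x⁵ + 30x⁴ − 29x³ + 27x² − 20x + 2.
Step 3: lead(−5x⁵ + 30x⁴ − 29x³ + 27x² − 20x + 2) ÷ lead(D) = −5x⁵ ÷ x³ = −5x². Subtract (−5x²)·D = −5x⁵ + 25x⁴ − 5x³ + 30x². Remainder: 5x⁴ − 24x³ − 3x² − 20x + 2.
Step 4: lead(5x⁴ − 24x³ − 3x² − 20x + 2) ÷ lead(D) = 5x⁴ ÷ x³ = 5x. Subtract (5x)·D = 5x⁴ − 25x³ + 5x² − 30x. Remainder: x³ − 8x² + 10x + 2.
Step 5: lead(x³ − 8x² + 10x + 2) ÷ lead(D) = x³ ÷ x³ = 1. Subtract (1)·D = x³ − 5x² + x − 6. Remainder: −3x² + 9x + 8.

R(x) = −3x² + 9x + 8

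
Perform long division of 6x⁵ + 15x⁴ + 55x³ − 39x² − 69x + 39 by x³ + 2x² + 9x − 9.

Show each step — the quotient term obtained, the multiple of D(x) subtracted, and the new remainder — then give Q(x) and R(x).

Step 1: lead(6x⁵ + 15x⁴ + 55x³ − 39x² − 69x + 39) ÷ lead(D) = 6x⁵ ÷ x³ = 6x². Subtract (6x²)·D = 6x⁵ + 12x⁴ + 54x³ − 54x². Remainder: 3x⁴ + x³ + 15x² − 69x + 39.
Step 2: lead(3x⁴ + x³ + 15x² − 69x + 39) ÷ lead(D) = 3x⁴ ÷ x³ = 3x. Subtract (3x)·D = 3x⁴ + 6x³ + 27x² − 27x. Remainder: −5x³ − 12x² − 42x + 39.
Step 3: lead(−5x³ − 12x² − 42x + 39) ÷ lead(D) = −5x³ ÷ x³ = −5. Subtract (−5)·D = −5x³ − 10x² − 45x + 45. Remainder: −2x² + 3x − 6.

Q(x) = 6x² + 3x − 5; R(x) = −2x² + 3x − 6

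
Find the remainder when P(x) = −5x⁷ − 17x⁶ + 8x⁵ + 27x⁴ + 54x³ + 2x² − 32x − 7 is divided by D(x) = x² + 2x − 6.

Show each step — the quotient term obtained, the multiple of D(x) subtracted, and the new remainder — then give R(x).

R(x) = −8x − 7

Step 1: lead(−5x⁷ − 17x⁶ + 8x⁵ + 27x⁴ + 54x³ + 2x² − 32x − 7) ÷ lead(D) = −5x⁷ ÷ x² = −5x⁵. Subtract (−5x⁵)·D = −5x⁷ − 10x⁶ + 30x⁵. Remainder: −7x⁶ − 22x⁵ + 27x⁴ + 54x³ + 2x² − 32x − 7.
Step 2: lead(−7x⁶ − 22x⁵ + 27x⁴ + 54x³ + 2x² − 32x − 7) ÷ lead(D) = −7x⁶ ÷ x² = −7x⁴. Subtract (−7x⁴)·D = −7x⁶ − 14x⁵ + 42x⁴. Remainder: −8x⁵ − 15x⁴ + 54x³ + 2x² − 32x − 7.
Step 3: lead(−8x⁵ − 15x⁴ + 54x³ + 2x² − 32x − 7) ÷ lead(D) = −8x⁵ ÷ x² = −8x³. Subtract (−8x³)·D = −8x⁵ − 16x⁴ + 48x³. Remainder: x⁴ + 6x³ + 2x² − 32x − 7.
Step 4: lead(x⁴ + 6x³ + 2x² − 32x − 7) ÷ lead(D) = x⁴ ÷ x² = x². Subtract (x²)·D = x⁴ + 2x³ − 6x². Remainder: 4x³ + 8x² − 32x − 7.
Step 5: lead(4x³ + 8x² − 32x − 7) ÷ lead(D) = 4x³ ÷ x² = 4x. Subtract (4x)·D = 4x³ + 8x² − 24x. Remainder: −8x − 7.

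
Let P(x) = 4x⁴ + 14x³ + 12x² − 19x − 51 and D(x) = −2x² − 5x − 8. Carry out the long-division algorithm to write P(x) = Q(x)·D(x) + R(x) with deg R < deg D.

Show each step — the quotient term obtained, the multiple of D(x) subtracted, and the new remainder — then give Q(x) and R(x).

Step 1: lead(4x⁴ + 14x³ + 12x² − 19x − 51) ÷ lead(D) = 4x⁴ ÷ −2x² = −2x². Subtract (−2x²)·D = 4x⁴ + 10x³ + 16x². Remainder: 4x³ − 4x² − 19x − 51.
Step 2: lead(4x³ − 4x² − 19x − 51) ÷ lead(D) = 4x³ ÷ −2x² = −2x. Subtract (−2x)·D = 4x³ + 10x² + 16x. Remainder: −14x² − 35x − 51.
Step 3: lead(−14x² − 35x − 51) ÷ lead(D) = −14x² ÷ −2x² = 7. Subtract (7)·D = −14x² − 35x − 56. Remainder: 5.

Q(x) = −2x² − 2x + 7; R(x) = 5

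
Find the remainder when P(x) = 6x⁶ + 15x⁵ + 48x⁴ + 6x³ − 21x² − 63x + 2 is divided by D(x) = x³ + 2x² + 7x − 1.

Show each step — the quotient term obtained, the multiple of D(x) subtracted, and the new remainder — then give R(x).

Step 1: lead(6x⁶ + 15x⁵ + 48x⁴ + 6x³ − 21x² − 63x + 2) ÷ lead(D) = 6x⁶ ÷ x³ = 6x³. Subtract (6x³)·D = 6x⁶ + 12x⁵ + 42x⁴ − 6x³. Remainder: 3x⁵ + 6x⁴ + 12x³ − 21x² − 63x + 2.
Step 2: lead(3x⁵ + 6x⁴ + 12x³ − 21x² − 63x + 2) ÷ lead(D) = 3x⁵ ÷ x³ = 3x². Subtract (3x²)·D = 3x⁵ + 6x⁴ + 21x³ − 3x². Remainder: −9x³ − 18x² − 63x + 2.
Step 3: lead(−9x³ − 18x² − 63x + 2) ÷ lead(D) = −9x³ ÷ x³ = −9. Subtract (−9)·D = −9x³ − 18x² − 63x + 9. Remainder: −7.

R(x) = −7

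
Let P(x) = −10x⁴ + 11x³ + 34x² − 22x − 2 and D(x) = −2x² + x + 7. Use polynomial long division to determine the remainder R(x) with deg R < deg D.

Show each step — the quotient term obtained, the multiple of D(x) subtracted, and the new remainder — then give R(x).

R(x) = 5

Step 1: lead(−10x⁴ + 11x³ + 34x² − 22x − 2) ÷ lead(D) = −10x⁴ ÷ −2x² = 5x². Subtract (5x²)·D = −10x⁴ + 5x³ + 35x². Remainder: 6x³ − x² − 22x − 2.
Step 2: lead(6x³ − x² − 22x − 2) ÷ lead(D) = 6x³ ÷ −2x² = −3x. Subtract (−3x)·D = 6x³ − 3x² − 21x. Remainder: 2x² − x − 2.
Step 3: lead(2x² − x − 2) ÷ lead(D) = 2x² ÷ −2x² = −1. Subtract (−1)·D = 2x² − x − 7. Remainder: 5.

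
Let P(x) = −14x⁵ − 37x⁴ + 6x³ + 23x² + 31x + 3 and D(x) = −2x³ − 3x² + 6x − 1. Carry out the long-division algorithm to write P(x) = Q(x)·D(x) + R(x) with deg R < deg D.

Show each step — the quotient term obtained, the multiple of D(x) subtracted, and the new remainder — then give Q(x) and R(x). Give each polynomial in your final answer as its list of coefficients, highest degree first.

Q = [7, 8, 6]; R = [3, 9]

Step 1: lead(−14x⁵ − 37x⁴ + 6x³ + 23x² + 31x + 3) ÷ lead(D) = −14x⁵ ÷ −2x³ = 7x². Subtract (7x²)·D = −14x⁵ − 21x⁴ + 42x³ − 7x². Remainder: −16x⁴ − 36x³ + 30x² + 31x + 3.
Step 2: lead(−16x⁴ − 36x³ + 30x² + 31x + 3) ÷ lead(D) = −16x⁴ ÷ −2x³ = 8x. Subtract (8x)·D = −16x⁴ − 24x³ + 48x² − 8x. Remainder: −12x³ − 18x² + 39x + 3.
Step 3: lead(−12x³ − 18x² + 39x + 3) ÷ lead(D) = −12x³ ÷ −2x³ = 6. Subtract (6)·D = −12x³ − 18x² + 36x − 6. Remainder: 3x + 9.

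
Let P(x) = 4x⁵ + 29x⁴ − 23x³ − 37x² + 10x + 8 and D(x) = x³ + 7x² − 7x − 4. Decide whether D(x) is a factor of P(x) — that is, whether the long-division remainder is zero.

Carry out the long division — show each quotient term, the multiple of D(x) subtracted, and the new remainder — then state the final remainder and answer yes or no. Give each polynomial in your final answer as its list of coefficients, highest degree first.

R = [0], so D(x) is a factor of P(x). yes

Step 1: lead(4x⁵ + 29x⁴ − 23x³ − 37x² + 10x + 8) ÷ lead(D) = 4x⁵ ÷ x³ = 4x². Subtract (4x²)·D = 4x⁵ + 28x⁴ − 28x³ − 16x². Remainder: x⁴ + 5x³ − 21x² + 10x + 8.
Step 2: lead(x⁴ + 5x³ − 21x² + 10x + 8) ÷ lead(D) = x⁴ ÷ x³ = x. Subtract (x)·D = x⁴ + 7x³ − 7x² − 4x. Remainder: −2x³ − 14x² + 14x + 8.
Step 3: lead(−2x³ − 14x² + 14x + 8) ÷ lead(D) = −2x³ ÷ x³ = −2. Subtract (−2)·D = −2x³ − 14x² + 14x + 8. Remainder: 0.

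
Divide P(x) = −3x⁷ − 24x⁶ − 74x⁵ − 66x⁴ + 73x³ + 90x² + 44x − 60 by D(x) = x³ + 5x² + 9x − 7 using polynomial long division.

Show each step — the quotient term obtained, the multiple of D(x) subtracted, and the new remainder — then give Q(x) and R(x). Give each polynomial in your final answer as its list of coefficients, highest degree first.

Q = [-3, -9, -2, 4, 8]; R = [-4]

Step 1: lead(−3x⁷ − 24x⁶ − 74x⁵ − 66x⁴ + 73x³ + 90x² + 44x − 60) ÷ lead(D) = −3x⁷ ÷ x³ = −3x⁴. Subtract (−3x⁴)·D = −3x⁷ − 15x⁶ − 27x⁵ + 21x⁴. Remainder: −9x⁶ − 47x⁵ − 87x⁴ + 73x³ + 90x² + 44x − 60.
Step 2: lead(−9x⁶ − 47x⁵ − 87x⁴ + 73x³ + 90x² + 44x − 60) ÷ lead(D) = −9x⁶ ÷ x³ = −9x³. Subtract (−9x³)·D = −9x⁶ − 45x⁵ − 81x⁴ + 63x³. Remainder: −2x⁵ − 6x⁴ + 10x³ + 90x² + 44x − 60.
Step 3: lead(−2x⁵ − 6x⁴ + 10x³ + 90x² + 44x − 60) ÷ lead(D) = −2x⁵ ÷ x³ = −2x². Subtract (−2x²)·D = −2x⁵ − 10x⁴ − 18x³ + 14x². Remainder: 4x⁴ + 28x³ + 76x² + 44x − 60.
Step 4: lead(4x⁴ + 28x³ + 76x² + 44x − 60) ÷ lead(D) = 4x⁴ ÷ x³ = 4x. Subtract (4x)·D = 4x⁴ + 20x³ + 36x² − 28x. Remainder: 8x³ + 40x² + 72x − 60.
Step 5: lead(8x³ + 40x² + 72x − 60) ÷ lead(D) = 8x³ ÷ x³ = 8. Subtract (8)·D = 8x³ + 40x² + 72x − 56. Remainder: −4.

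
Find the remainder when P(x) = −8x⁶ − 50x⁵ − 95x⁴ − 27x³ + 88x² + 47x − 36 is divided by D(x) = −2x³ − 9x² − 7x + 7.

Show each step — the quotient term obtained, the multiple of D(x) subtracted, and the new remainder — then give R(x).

R(x) = −x² − 9x + 6

Step 1: lead(−8x⁶ − 50x⁵ − 95x⁴ − 27x³ + 88x² + 47x − 36) ÷ lead(D) = −8x⁶ ÷ −2x³ = 4x³. Subtract (4x³)·D = −8x⁶ − 36x⁵ − 28x⁴ + 28x³. Remainder: −14x⁵ − 67x⁴ − 55x³ + 88x² + 47x − 36.
Step 2: lead(−14x⁵ − 67x⁴ − 55x³ + 88x² + 47x − 36) ÷ lead(D) = −14x⁵ ÷ −2x³ = 7x². Subtract (7x²)·D = −14x⁵ − 63x⁴ − 49x³ + 49x². Remainder: −4x⁴ − 6x³ + 39x² + 47x − 36.
Step 3: lead(−4x⁴ − 6x³ + 39x² + 47x − 36) ÷ lead(D) = −4x⁴ ÷ −2x³ = 2x. Subtract (2x)·D = −4x⁴ − 18x³ − 14x² + 14x. Remainder: 12x³ + 53x² + 33x − 36.
Step 4: lead(12x³ + 53x² + 33x − 36) ÷ lead(D) = 12x³ ÷ −2x³ = −6. Subtract (−6)·D = 12x³ + 54x² + 42x − 42. Remainder: −x² − 9x + 6.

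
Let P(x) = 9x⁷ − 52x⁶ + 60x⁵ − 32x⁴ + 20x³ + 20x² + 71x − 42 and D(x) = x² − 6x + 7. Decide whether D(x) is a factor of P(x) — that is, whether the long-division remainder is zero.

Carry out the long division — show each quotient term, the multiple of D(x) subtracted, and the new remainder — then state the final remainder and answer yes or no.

Step 1: lead(9x⁷ − 52x⁶ + 60x⁵ − 32x⁴ + 20x³ + 20x² + 71x − 42) ÷ lead(D) = 9x⁷ ÷ x² = 9x⁵. Subtract (9x⁵)·D = 9x⁷ − 54x⁶ + 63x⁵. Remainder: 2x⁶ − 3x⁵ − 32x⁴ + 20x³ + 20x² + 71x − 42.
Step 2: lead(2x⁶ − 3x⁵ − 32x⁴ + 20x³ + 20x² + 71x − 42) ÷ lead(D) = 2x⁶ ÷ x² = 2x⁴. Subtract (2x⁴)·D = 2x⁶ − 12x⁵ + 14x⁴. Remainder: 9x⁵ − 46x⁴ + 20x³ + 20x² + 71x − 42.
Step 3: lead(9x⁵ − 46x⁴ + 20x³ + 20x² + 71x − 42) ÷ lead(D) = 9x⁵ ÷ x² = 9x³. Subtract (9x³)·D = 9x⁵ − 54x⁴ + 63x³. Remainder: 8x⁴ − 43x³ + 20x² + 71x − 42.
Step 4: lead(8x⁴ − 43x³ + 20x² + 71x − 42) ÷ lead(D) = 8x⁴ ÷ x² = 8x². Subtract (8x²)·D = 8x⁴ − 48x³ + 56x². Remainder: 5x³ − 36x² + 71x − 42.
Step 5: lead(5x³ − 36x² + 71x − 42) ÷ lead(D) = 5x³ ÷ x² = 5x. Subtract (5x)·D = 5x³ − 30x² + 35x. Remainder: −6x² + 36x − 42.
Step 6: lead(−6x² + 36x − 42) ÷ lead(D) = −6x² ÷ x² = −6. Subtract (−6)·D = −6x² + 36x − 42. Remainder: 0.

R(x) = 0, so D(x) is a factor of P(x). yes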